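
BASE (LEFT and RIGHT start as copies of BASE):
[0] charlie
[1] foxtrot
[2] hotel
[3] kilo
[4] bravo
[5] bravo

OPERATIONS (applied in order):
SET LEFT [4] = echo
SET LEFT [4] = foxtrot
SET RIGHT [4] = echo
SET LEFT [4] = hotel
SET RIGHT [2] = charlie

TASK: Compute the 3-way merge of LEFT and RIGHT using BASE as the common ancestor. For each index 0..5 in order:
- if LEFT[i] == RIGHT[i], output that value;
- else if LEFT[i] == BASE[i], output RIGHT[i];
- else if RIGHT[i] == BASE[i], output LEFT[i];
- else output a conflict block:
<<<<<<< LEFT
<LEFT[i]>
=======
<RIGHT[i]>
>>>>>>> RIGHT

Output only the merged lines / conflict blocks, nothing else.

Answer: charlie
foxtrot
charlie
kilo
<<<<<<< LEFT
hotel
=======
echo
>>>>>>> RIGHT
bravo

Derivation:
Final LEFT:  [charlie, foxtrot, hotel, kilo, hotel, bravo]
Final RIGHT: [charlie, foxtrot, charlie, kilo, echo, bravo]
i=0: L=charlie R=charlie -> agree -> charlie
i=1: L=foxtrot R=foxtrot -> agree -> foxtrot
i=2: L=hotel=BASE, R=charlie -> take RIGHT -> charlie
i=3: L=kilo R=kilo -> agree -> kilo
i=4: BASE=bravo L=hotel R=echo all differ -> CONFLICT
i=5: L=bravo R=bravo -> agree -> bravo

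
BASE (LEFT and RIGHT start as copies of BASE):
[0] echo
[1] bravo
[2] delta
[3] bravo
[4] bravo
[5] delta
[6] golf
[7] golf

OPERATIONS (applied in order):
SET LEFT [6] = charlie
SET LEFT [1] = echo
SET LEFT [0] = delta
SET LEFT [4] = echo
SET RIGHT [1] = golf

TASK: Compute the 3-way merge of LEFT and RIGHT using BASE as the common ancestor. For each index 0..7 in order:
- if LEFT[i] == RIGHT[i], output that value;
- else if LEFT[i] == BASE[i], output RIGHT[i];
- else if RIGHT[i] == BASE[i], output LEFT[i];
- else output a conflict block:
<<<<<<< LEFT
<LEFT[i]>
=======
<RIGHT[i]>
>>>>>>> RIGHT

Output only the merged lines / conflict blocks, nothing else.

Answer: delta
<<<<<<< LEFT
echo
=======
golf
>>>>>>> RIGHT
delta
bravo
echo
delta
charlie
golf

Derivation:
Final LEFT:  [delta, echo, delta, bravo, echo, delta, charlie, golf]
Final RIGHT: [echo, golf, delta, bravo, bravo, delta, golf, golf]
i=0: L=delta, R=echo=BASE -> take LEFT -> delta
i=1: BASE=bravo L=echo R=golf all differ -> CONFLICT
i=2: L=delta R=delta -> agree -> delta
i=3: L=bravo R=bravo -> agree -> bravo
i=4: L=echo, R=bravo=BASE -> take LEFT -> echo
i=5: L=delta R=delta -> agree -> delta
i=6: L=charlie, R=golf=BASE -> take LEFT -> charlie
i=7: L=golf R=golf -> agree -> golf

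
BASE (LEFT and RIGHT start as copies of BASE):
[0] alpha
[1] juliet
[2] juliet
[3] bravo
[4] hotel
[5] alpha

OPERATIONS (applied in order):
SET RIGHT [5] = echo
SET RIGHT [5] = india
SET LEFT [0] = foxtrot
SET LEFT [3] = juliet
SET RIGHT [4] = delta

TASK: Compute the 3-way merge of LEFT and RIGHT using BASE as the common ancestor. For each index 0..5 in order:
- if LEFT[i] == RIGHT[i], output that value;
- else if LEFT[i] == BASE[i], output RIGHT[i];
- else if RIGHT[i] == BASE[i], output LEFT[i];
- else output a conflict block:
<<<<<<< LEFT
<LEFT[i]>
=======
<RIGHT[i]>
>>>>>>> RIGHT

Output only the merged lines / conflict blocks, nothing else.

Answer: foxtrot
juliet
juliet
juliet
delta
india

Derivation:
Final LEFT:  [foxtrot, juliet, juliet, juliet, hotel, alpha]
Final RIGHT: [alpha, juliet, juliet, bravo, delta, india]
i=0: L=foxtrot, R=alpha=BASE -> take LEFT -> foxtrot
i=1: L=juliet R=juliet -> agree -> juliet
i=2: L=juliet R=juliet -> agree -> juliet
i=3: L=juliet, R=bravo=BASE -> take LEFT -> juliet
i=4: L=hotel=BASE, R=delta -> take RIGHT -> delta
i=5: L=alpha=BASE, R=india -> take RIGHT -> india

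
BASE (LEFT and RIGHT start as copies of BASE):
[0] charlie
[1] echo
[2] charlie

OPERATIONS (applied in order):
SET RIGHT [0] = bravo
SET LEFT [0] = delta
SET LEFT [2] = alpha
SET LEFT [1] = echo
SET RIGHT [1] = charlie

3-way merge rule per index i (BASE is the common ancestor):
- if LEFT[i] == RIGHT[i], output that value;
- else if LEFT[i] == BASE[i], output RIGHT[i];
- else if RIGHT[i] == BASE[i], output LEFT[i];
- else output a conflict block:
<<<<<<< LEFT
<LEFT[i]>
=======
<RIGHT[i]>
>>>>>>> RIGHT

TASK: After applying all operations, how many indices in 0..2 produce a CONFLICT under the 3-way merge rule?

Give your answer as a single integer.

Answer: 1

Derivation:
Final LEFT:  [delta, echo, alpha]
Final RIGHT: [bravo, charlie, charlie]
i=0: BASE=charlie L=delta R=bravo all differ -> CONFLICT
i=1: L=echo=BASE, R=charlie -> take RIGHT -> charlie
i=2: L=alpha, R=charlie=BASE -> take LEFT -> alpha
Conflict count: 1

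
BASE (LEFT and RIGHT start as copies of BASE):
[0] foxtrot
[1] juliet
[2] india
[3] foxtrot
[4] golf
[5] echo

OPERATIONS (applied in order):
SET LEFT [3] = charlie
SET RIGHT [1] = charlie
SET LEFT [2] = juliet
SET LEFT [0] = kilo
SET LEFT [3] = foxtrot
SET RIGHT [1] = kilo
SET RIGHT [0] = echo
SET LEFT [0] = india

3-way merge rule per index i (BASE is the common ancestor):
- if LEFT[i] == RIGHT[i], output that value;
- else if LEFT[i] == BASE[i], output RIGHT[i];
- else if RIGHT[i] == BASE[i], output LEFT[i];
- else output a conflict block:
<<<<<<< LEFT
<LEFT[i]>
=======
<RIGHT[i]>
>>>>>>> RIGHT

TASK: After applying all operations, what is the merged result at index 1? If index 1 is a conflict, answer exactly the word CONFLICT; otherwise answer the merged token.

Final LEFT:  [india, juliet, juliet, foxtrot, golf, echo]
Final RIGHT: [echo, kilo, india, foxtrot, golf, echo]
i=0: BASE=foxtrot L=india R=echo all differ -> CONFLICT
i=1: L=juliet=BASE, R=kilo -> take RIGHT -> kilo
i=2: L=juliet, R=india=BASE -> take LEFT -> juliet
i=3: L=foxtrot R=foxtrot -> agree -> foxtrot
i=4: L=golf R=golf -> agree -> golf
i=5: L=echo R=echo -> agree -> echo
Index 1 -> kilo

Answer: kilo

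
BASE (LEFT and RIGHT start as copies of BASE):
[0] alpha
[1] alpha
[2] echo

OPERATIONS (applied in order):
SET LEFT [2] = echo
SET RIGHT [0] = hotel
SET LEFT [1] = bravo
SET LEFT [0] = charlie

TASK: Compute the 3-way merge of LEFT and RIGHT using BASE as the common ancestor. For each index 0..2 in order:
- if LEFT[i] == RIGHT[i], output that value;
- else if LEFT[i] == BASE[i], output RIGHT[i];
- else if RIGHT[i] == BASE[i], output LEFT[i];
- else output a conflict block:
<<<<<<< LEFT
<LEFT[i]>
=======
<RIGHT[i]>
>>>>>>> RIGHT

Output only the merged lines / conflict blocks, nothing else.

Final LEFT:  [charlie, bravo, echo]
Final RIGHT: [hotel, alpha, echo]
i=0: BASE=alpha L=charlie R=hotel all differ -> CONFLICT
i=1: L=bravo, R=alpha=BASE -> take LEFT -> bravo
i=2: L=echo R=echo -> agree -> echo

Answer: <<<<<<< LEFT
charlie
=======
hotel
>>>>>>> RIGHT
bravo
echo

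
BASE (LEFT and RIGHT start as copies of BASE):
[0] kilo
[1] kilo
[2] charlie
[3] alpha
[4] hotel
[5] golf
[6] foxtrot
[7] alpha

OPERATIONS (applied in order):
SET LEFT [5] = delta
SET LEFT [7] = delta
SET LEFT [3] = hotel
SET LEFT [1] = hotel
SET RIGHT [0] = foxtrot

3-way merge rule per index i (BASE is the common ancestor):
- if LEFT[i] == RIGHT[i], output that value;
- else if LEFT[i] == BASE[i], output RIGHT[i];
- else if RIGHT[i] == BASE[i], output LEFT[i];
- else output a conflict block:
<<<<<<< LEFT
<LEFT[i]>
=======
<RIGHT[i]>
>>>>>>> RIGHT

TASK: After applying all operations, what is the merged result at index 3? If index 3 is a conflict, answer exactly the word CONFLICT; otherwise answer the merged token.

Answer: hotel

Derivation:
Final LEFT:  [kilo, hotel, charlie, hotel, hotel, delta, foxtrot, delta]
Final RIGHT: [foxtrot, kilo, charlie, alpha, hotel, golf, foxtrot, alpha]
i=0: L=kilo=BASE, R=foxtrot -> take RIGHT -> foxtrot
i=1: L=hotel, R=kilo=BASE -> take LEFT -> hotel
i=2: L=charlie R=charlie -> agree -> charlie
i=3: L=hotel, R=alpha=BASE -> take LEFT -> hotel
i=4: L=hotel R=hotel -> agree -> hotel
i=5: L=delta, R=golf=BASE -> take LEFT -> delta
i=6: L=foxtrot R=foxtrot -> agree -> foxtrot
i=7: L=delta, R=alpha=BASE -> take LEFT -> delta
Index 3 -> hotel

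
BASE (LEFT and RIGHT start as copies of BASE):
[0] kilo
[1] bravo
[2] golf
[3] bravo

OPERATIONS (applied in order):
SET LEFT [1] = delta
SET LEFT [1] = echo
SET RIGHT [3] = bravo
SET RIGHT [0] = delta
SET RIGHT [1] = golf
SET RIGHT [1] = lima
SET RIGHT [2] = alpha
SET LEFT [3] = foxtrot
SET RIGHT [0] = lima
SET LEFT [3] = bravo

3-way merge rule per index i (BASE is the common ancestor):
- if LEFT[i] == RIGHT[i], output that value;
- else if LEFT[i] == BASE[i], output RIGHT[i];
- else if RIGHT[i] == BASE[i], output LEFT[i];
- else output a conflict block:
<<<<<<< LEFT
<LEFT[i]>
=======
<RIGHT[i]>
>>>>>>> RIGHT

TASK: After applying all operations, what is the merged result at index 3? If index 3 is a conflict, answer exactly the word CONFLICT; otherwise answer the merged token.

Answer: bravo

Derivation:
Final LEFT:  [kilo, echo, golf, bravo]
Final RIGHT: [lima, lima, alpha, bravo]
i=0: L=kilo=BASE, R=lima -> take RIGHT -> lima
i=1: BASE=bravo L=echo R=lima all differ -> CONFLICT
i=2: L=golf=BASE, R=alpha -> take RIGHT -> alpha
i=3: L=bravo R=bravo -> agree -> bravo
Index 3 -> bravo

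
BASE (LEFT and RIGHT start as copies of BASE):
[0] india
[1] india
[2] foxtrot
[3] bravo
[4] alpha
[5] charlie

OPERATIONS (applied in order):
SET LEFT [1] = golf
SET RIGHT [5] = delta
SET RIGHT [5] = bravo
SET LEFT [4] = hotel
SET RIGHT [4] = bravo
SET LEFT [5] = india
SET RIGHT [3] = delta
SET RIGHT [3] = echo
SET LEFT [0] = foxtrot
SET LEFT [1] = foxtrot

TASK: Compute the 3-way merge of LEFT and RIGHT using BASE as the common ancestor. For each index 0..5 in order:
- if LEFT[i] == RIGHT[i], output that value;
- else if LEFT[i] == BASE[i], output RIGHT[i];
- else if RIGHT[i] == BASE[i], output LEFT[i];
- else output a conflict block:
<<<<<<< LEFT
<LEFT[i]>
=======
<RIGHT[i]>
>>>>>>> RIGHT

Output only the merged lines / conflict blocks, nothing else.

Final LEFT:  [foxtrot, foxtrot, foxtrot, bravo, hotel, india]
Final RIGHT: [india, india, foxtrot, echo, bravo, bravo]
i=0: L=foxtrot, R=india=BASE -> take LEFT -> foxtrot
i=1: L=foxtrot, R=india=BASE -> take LEFT -> foxtrot
i=2: L=foxtrot R=foxtrot -> agree -> foxtrot
i=3: L=bravo=BASE, R=echo -> take RIGHT -> echo
i=4: BASE=alpha L=hotel R=bravo all differ -> CONFLICT
i=5: BASE=charlie L=india R=bravo all differ -> CONFLICT

Answer: foxtrot
foxtrot
foxtrot
echo
<<<<<<< LEFT
hotel
=======
bravo
>>>>>>> RIGHT
<<<<<<< LEFT
india
=======
bravo
>>>>>>> RIGHT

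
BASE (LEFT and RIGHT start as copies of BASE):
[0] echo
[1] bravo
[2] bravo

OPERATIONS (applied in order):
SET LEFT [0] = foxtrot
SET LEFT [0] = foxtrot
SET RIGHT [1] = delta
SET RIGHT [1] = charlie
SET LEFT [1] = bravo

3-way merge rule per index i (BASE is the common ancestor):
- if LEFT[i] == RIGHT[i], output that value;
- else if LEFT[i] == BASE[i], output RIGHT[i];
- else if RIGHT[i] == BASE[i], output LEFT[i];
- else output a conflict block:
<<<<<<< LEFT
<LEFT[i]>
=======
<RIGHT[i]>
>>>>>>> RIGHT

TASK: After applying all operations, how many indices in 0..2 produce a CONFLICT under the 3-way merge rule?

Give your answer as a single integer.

Answer: 0

Derivation:
Final LEFT:  [foxtrot, bravo, bravo]
Final RIGHT: [echo, charlie, bravo]
i=0: L=foxtrot, R=echo=BASE -> take LEFT -> foxtrot
i=1: L=bravo=BASE, R=charlie -> take RIGHT -> charlie
i=2: L=bravo R=bravo -> agree -> bravo
Conflict count: 0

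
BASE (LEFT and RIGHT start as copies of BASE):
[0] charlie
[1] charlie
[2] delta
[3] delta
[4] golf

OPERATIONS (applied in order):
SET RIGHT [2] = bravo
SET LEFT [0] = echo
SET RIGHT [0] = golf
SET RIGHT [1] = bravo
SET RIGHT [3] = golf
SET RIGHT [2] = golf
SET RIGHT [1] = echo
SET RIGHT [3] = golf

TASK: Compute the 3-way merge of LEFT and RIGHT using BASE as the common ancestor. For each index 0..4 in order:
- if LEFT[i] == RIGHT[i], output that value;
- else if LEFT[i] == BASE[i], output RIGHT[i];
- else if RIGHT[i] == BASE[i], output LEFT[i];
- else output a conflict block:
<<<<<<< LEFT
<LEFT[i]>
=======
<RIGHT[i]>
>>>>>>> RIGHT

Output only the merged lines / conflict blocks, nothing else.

Answer: <<<<<<< LEFT
echo
=======
golf
>>>>>>> RIGHT
echo
golf
golf
golf

Derivation:
Final LEFT:  [echo, charlie, delta, delta, golf]
Final RIGHT: [golf, echo, golf, golf, golf]
i=0: BASE=charlie L=echo R=golf all differ -> CONFLICT
i=1: L=charlie=BASE, R=echo -> take RIGHT -> echo
i=2: L=delta=BASE, R=golf -> take RIGHT -> golf
i=3: L=delta=BASE, R=golf -> take RIGHT -> golf
i=4: L=golf R=golf -> agree -> golf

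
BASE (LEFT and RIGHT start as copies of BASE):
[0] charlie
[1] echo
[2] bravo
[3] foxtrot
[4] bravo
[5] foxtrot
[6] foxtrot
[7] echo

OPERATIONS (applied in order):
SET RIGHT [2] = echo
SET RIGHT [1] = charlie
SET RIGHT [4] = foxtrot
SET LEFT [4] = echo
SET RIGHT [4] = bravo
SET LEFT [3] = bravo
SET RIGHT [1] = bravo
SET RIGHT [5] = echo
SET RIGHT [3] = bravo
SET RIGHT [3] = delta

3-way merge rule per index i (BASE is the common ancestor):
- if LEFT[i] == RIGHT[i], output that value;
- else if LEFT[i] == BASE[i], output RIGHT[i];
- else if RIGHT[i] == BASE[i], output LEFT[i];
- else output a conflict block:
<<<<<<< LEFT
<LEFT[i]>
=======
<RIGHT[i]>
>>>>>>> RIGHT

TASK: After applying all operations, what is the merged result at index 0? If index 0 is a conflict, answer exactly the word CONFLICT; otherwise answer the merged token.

Final LEFT:  [charlie, echo, bravo, bravo, echo, foxtrot, foxtrot, echo]
Final RIGHT: [charlie, bravo, echo, delta, bravo, echo, foxtrot, echo]
i=0: L=charlie R=charlie -> agree -> charlie
i=1: L=echo=BASE, R=bravo -> take RIGHT -> bravo
i=2: L=bravo=BASE, R=echo -> take RIGHT -> echo
i=3: BASE=foxtrot L=bravo R=delta all differ -> CONFLICT
i=4: L=echo, R=bravo=BASE -> take LEFT -> echo
i=5: L=foxtrot=BASE, R=echo -> take RIGHT -> echo
i=6: L=foxtrot R=foxtrot -> agree -> foxtrot
i=7: L=echo R=echo -> agree -> echo
Index 0 -> charlie

Answer: charlie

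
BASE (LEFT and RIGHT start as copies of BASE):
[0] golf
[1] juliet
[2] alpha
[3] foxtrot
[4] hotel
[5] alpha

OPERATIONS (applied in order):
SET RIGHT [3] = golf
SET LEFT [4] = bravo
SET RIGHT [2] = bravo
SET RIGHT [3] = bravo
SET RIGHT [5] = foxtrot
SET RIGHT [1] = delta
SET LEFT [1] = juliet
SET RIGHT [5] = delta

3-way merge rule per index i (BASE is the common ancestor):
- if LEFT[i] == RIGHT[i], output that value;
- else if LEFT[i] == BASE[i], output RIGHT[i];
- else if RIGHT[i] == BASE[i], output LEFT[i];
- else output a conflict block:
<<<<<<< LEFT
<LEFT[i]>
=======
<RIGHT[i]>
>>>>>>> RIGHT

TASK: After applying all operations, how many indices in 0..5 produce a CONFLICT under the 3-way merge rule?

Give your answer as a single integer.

Answer: 0

Derivation:
Final LEFT:  [golf, juliet, alpha, foxtrot, bravo, alpha]
Final RIGHT: [golf, delta, bravo, bravo, hotel, delta]
i=0: L=golf R=golf -> agree -> golf
i=1: L=juliet=BASE, R=delta -> take RIGHT -> delta
i=2: L=alpha=BASE, R=bravo -> take RIGHT -> bravo
i=3: L=foxtrot=BASE, R=bravo -> take RIGHT -> bravo
i=4: L=bravo, R=hotel=BASE -> take LEFT -> bravo
i=5: L=alpha=BASE, R=delta -> take RIGHT -> delta
Conflict count: 0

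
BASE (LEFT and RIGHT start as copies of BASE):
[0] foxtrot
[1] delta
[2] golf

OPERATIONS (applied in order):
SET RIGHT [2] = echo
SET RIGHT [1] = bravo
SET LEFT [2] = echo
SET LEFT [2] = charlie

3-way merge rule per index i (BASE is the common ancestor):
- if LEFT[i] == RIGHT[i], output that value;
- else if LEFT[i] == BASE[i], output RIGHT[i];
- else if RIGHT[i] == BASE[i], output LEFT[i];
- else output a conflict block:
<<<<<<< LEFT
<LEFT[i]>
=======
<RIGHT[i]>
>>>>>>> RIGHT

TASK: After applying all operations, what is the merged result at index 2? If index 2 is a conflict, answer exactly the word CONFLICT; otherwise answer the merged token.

Final LEFT:  [foxtrot, delta, charlie]
Final RIGHT: [foxtrot, bravo, echo]
i=0: L=foxtrot R=foxtrot -> agree -> foxtrot
i=1: L=delta=BASE, R=bravo -> take RIGHT -> bravo
i=2: BASE=golf L=charlie R=echo all differ -> CONFLICT
Index 2 -> CONFLICT

Answer: CONFLICT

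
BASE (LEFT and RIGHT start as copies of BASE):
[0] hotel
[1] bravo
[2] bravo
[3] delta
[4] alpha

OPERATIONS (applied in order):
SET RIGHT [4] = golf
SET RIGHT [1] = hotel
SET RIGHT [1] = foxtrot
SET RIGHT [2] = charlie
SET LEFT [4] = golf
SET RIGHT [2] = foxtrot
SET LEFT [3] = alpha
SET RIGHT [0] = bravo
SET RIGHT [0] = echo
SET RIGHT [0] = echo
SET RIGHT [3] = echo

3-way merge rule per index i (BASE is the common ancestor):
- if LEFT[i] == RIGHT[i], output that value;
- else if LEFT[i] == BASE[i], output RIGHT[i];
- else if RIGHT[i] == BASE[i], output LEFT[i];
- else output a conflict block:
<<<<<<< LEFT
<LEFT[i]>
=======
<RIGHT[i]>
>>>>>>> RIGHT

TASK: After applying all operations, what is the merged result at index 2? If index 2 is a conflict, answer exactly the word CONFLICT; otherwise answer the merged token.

Final LEFT:  [hotel, bravo, bravo, alpha, golf]
Final RIGHT: [echo, foxtrot, foxtrot, echo, golf]
i=0: L=hotel=BASE, R=echo -> take RIGHT -> echo
i=1: L=bravo=BASE, R=foxtrot -> take RIGHT -> foxtrot
i=2: L=bravo=BASE, R=foxtrot -> take RIGHT -> foxtrot
i=3: BASE=delta L=alpha R=echo all differ -> CONFLICT
i=4: L=golf R=golf -> agree -> golf
Index 2 -> foxtrot

Answer: foxtrot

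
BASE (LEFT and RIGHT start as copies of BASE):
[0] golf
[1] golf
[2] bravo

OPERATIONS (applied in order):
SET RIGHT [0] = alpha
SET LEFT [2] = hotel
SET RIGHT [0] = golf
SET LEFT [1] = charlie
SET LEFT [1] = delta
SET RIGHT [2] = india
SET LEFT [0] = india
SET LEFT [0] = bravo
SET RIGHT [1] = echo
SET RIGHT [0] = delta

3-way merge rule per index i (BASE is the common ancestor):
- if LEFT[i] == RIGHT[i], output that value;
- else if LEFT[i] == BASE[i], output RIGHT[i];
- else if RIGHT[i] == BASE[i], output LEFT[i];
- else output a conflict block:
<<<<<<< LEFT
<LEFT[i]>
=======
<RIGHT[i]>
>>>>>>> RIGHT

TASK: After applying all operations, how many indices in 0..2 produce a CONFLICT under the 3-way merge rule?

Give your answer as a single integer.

Answer: 3

Derivation:
Final LEFT:  [bravo, delta, hotel]
Final RIGHT: [delta, echo, india]
i=0: BASE=golf L=bravo R=delta all differ -> CONFLICT
i=1: BASE=golf L=delta R=echo all differ -> CONFLICT
i=2: BASE=bravo L=hotel R=india all differ -> CONFLICT
Conflict count: 3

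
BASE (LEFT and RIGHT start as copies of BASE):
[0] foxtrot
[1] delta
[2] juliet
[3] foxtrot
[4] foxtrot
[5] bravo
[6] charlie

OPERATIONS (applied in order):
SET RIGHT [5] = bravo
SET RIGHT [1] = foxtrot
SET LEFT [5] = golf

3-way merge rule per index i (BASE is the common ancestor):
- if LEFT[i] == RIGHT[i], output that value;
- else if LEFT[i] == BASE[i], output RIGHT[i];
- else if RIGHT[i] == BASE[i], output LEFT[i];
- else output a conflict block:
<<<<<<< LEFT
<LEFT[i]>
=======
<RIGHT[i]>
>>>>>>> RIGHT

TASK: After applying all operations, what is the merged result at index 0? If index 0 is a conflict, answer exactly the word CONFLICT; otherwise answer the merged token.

Answer: foxtrot

Derivation:
Final LEFT:  [foxtrot, delta, juliet, foxtrot, foxtrot, golf, charlie]
Final RIGHT: [foxtrot, foxtrot, juliet, foxtrot, foxtrot, bravo, charlie]
i=0: L=foxtrot R=foxtrot -> agree -> foxtrot
i=1: L=delta=BASE, R=foxtrot -> take RIGHT -> foxtrot
i=2: L=juliet R=juliet -> agree -> juliet
i=3: L=foxtrot R=foxtrot -> agree -> foxtrot
i=4: L=foxtrot R=foxtrot -> agree -> foxtrot
i=5: L=golf, R=bravo=BASE -> take LEFT -> golf
i=6: L=charlie R=charlie -> agree -> charlie
Index 0 -> foxtrot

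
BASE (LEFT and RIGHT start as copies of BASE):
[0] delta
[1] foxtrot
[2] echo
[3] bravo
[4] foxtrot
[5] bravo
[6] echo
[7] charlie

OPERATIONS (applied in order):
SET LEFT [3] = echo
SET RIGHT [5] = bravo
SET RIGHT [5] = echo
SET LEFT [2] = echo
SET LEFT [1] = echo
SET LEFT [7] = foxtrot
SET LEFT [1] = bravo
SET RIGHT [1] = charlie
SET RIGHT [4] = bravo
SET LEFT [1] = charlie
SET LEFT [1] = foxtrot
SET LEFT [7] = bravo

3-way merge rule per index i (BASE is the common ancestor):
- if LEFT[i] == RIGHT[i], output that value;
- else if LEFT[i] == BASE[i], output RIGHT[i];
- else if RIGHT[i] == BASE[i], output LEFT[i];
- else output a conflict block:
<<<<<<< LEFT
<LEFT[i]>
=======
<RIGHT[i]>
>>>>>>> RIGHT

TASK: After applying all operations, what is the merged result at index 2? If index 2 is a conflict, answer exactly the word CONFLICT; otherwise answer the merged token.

Final LEFT:  [delta, foxtrot, echo, echo, foxtrot, bravo, echo, bravo]
Final RIGHT: [delta, charlie, echo, bravo, bravo, echo, echo, charlie]
i=0: L=delta R=delta -> agree -> delta
i=1: L=foxtrot=BASE, R=charlie -> take RIGHT -> charlie
i=2: L=echo R=echo -> agree -> echo
i=3: L=echo, R=bravo=BASE -> take LEFT -> echo
i=4: L=foxtrot=BASE, R=bravo -> take RIGHT -> bravo
i=5: L=bravo=BASE, R=echo -> take RIGHT -> echo
i=6: L=echo R=echo -> agree -> echo
i=7: L=bravo, R=charlie=BASE -> take LEFT -> bravo
Index 2 -> echo

Answer: echo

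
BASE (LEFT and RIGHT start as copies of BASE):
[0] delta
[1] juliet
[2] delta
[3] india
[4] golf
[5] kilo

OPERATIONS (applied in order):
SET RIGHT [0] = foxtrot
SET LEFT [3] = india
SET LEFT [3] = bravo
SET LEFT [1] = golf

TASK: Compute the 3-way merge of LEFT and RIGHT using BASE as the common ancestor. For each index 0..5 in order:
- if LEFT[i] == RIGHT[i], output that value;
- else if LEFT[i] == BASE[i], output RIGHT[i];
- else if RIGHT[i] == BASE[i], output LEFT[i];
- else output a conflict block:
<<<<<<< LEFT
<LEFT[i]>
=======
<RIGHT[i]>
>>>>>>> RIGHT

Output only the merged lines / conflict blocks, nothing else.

Answer: foxtrot
golf
delta
bravo
golf
kilo

Derivation:
Final LEFT:  [delta, golf, delta, bravo, golf, kilo]
Final RIGHT: [foxtrot, juliet, delta, india, golf, kilo]
i=0: L=delta=BASE, R=foxtrot -> take RIGHT -> foxtrot
i=1: L=golf, R=juliet=BASE -> take LEFT -> golf
i=2: L=delta R=delta -> agree -> delta
i=3: L=bravo, R=india=BASE -> take LEFT -> bravo
i=4: L=golf R=golf -> agree -> golf
i=5: L=kilo R=kilo -> agree -> kilo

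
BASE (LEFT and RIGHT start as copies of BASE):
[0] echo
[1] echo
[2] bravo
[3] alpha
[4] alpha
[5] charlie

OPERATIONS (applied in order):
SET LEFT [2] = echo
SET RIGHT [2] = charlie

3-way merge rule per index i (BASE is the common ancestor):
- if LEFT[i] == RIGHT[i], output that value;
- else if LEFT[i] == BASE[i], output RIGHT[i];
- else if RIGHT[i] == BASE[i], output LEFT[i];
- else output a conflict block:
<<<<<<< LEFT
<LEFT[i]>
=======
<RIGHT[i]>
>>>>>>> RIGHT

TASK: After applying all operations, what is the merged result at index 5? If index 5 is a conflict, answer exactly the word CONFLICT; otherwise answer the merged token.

Final LEFT:  [echo, echo, echo, alpha, alpha, charlie]
Final RIGHT: [echo, echo, charlie, alpha, alpha, charlie]
i=0: L=echo R=echo -> agree -> echo
i=1: L=echo R=echo -> agree -> echo
i=2: BASE=bravo L=echo R=charlie all differ -> CONFLICT
i=3: L=alpha R=alpha -> agree -> alpha
i=4: L=alpha R=alpha -> agree -> alpha
i=5: L=charlie R=charlie -> agree -> charlie
Index 5 -> charlie

Answer: charlie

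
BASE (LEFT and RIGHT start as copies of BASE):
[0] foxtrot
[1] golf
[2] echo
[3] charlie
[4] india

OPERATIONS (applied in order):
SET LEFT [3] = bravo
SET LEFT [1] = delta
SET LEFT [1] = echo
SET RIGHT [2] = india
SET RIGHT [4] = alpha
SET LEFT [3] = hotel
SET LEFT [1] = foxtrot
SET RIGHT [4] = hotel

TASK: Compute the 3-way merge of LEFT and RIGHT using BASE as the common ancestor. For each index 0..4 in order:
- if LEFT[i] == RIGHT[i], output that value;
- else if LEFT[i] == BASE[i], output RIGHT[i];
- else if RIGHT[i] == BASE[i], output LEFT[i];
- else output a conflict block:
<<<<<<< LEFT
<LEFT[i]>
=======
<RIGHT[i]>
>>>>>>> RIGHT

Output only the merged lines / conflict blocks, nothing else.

Final LEFT:  [foxtrot, foxtrot, echo, hotel, india]
Final RIGHT: [foxtrot, golf, india, charlie, hotel]
i=0: L=foxtrot R=foxtrot -> agree -> foxtrot
i=1: L=foxtrot, R=golf=BASE -> take LEFT -> foxtrot
i=2: L=echo=BASE, R=india -> take RIGHT -> india
i=3: L=hotel, R=charlie=BASE -> take LEFT -> hotel
i=4: L=india=BASE, R=hotel -> take RIGHT -> hotel

Answer: foxtrot
foxtrot
india
hotel
hotel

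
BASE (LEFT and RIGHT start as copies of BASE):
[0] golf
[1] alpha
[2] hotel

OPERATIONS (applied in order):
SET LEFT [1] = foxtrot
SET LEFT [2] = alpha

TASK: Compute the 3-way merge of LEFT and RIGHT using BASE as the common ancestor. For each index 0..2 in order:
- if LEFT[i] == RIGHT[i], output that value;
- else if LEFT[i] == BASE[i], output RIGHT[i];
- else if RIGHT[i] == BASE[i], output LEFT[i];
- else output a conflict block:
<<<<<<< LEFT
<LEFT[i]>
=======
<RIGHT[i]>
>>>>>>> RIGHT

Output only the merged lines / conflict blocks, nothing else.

Answer: golf
foxtrot
alpha

Derivation:
Final LEFT:  [golf, foxtrot, alpha]
Final RIGHT: [golf, alpha, hotel]
i=0: L=golf R=golf -> agree -> golf
i=1: L=foxtrot, R=alpha=BASE -> take LEFT -> foxtrot
i=2: L=alpha, R=hotel=BASE -> take LEFT -> alpha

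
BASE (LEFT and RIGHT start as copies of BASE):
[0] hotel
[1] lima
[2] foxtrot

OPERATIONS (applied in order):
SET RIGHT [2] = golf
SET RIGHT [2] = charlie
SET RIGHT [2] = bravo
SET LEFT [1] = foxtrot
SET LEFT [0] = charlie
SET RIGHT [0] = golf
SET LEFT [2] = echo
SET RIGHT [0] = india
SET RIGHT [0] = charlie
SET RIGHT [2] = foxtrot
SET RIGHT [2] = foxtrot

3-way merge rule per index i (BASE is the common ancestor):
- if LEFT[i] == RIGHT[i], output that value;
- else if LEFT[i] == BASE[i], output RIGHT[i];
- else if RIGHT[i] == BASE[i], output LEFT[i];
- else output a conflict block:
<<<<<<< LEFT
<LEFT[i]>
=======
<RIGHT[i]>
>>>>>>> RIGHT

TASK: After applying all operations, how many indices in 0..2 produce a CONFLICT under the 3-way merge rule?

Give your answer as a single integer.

Final LEFT:  [charlie, foxtrot, echo]
Final RIGHT: [charlie, lima, foxtrot]
i=0: L=charlie R=charlie -> agree -> charlie
i=1: L=foxtrot, R=lima=BASE -> take LEFT -> foxtrot
i=2: L=echo, R=foxtrot=BASE -> take LEFT -> echo
Conflict count: 0

Answer: 0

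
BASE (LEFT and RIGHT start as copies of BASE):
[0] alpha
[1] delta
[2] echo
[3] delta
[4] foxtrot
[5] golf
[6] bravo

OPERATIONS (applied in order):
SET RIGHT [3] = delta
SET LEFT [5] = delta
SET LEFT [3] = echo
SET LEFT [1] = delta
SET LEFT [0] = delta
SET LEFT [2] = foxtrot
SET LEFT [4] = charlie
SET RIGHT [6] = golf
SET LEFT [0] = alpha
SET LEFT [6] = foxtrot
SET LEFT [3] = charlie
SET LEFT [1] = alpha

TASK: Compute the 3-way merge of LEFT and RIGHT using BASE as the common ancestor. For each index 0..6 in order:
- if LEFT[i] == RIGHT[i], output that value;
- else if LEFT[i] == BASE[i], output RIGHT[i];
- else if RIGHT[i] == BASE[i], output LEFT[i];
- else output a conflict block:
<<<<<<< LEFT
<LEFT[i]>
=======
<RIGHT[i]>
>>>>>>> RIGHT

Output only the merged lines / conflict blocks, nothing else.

Final LEFT:  [alpha, alpha, foxtrot, charlie, charlie, delta, foxtrot]
Final RIGHT: [alpha, delta, echo, delta, foxtrot, golf, golf]
i=0: L=alpha R=alpha -> agree -> alpha
i=1: L=alpha, R=delta=BASE -> take LEFT -> alpha
i=2: L=foxtrot, R=echo=BASE -> take LEFT -> foxtrot
i=3: L=charlie, R=delta=BASE -> take LEFT -> charlie
i=4: L=charlie, R=foxtrot=BASE -> take LEFT -> charlie
i=5: L=delta, R=golf=BASE -> take LEFT -> delta
i=6: BASE=bravo L=foxtrot R=golf all differ -> CONFLICT

Answer: alpha
alpha
foxtrot
charlie
charlie
delta
<<<<<<< LEFT
foxtrot
=======
golf
>>>>>>> RIGHT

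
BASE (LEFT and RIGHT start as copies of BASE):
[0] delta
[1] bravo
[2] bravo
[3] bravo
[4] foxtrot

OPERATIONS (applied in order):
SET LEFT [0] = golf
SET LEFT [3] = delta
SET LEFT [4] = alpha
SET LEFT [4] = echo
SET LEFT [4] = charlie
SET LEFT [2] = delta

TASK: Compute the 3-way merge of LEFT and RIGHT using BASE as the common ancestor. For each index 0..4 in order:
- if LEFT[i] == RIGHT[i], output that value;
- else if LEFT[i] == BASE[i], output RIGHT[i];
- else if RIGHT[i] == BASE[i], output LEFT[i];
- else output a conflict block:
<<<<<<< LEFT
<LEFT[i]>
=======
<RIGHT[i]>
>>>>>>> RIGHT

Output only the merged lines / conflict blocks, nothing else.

Final LEFT:  [golf, bravo, delta, delta, charlie]
Final RIGHT: [delta, bravo, bravo, bravo, foxtrot]
i=0: L=golf, R=delta=BASE -> take LEFT -> golf
i=1: L=bravo R=bravo -> agree -> bravo
i=2: L=delta, R=bravo=BASE -> take LEFT -> delta
i=3: L=delta, R=bravo=BASE -> take LEFT -> delta
i=4: L=charlie, R=foxtrot=BASE -> take LEFT -> charlie

Answer: golf
bravo
delta
delta
charlie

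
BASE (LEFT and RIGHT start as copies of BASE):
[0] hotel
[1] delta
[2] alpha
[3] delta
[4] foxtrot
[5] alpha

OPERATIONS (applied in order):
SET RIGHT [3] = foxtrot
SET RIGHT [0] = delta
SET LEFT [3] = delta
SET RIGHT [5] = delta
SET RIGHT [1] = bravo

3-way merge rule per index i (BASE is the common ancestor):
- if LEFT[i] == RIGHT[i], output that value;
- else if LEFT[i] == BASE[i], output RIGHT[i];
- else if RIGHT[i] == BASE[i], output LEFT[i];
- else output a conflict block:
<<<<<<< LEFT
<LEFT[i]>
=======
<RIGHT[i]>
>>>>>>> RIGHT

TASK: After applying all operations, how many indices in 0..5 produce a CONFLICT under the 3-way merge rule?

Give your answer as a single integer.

Answer: 0

Derivation:
Final LEFT:  [hotel, delta, alpha, delta, foxtrot, alpha]
Final RIGHT: [delta, bravo, alpha, foxtrot, foxtrot, delta]
i=0: L=hotel=BASE, R=delta -> take RIGHT -> delta
i=1: L=delta=BASE, R=bravo -> take RIGHT -> bravo
i=2: L=alpha R=alpha -> agree -> alpha
i=3: L=delta=BASE, R=foxtrot -> take RIGHT -> foxtrot
i=4: L=foxtrot R=foxtrot -> agree -> foxtrot
i=5: L=alpha=BASE, R=delta -> take RIGHT -> delta
Conflict count: 0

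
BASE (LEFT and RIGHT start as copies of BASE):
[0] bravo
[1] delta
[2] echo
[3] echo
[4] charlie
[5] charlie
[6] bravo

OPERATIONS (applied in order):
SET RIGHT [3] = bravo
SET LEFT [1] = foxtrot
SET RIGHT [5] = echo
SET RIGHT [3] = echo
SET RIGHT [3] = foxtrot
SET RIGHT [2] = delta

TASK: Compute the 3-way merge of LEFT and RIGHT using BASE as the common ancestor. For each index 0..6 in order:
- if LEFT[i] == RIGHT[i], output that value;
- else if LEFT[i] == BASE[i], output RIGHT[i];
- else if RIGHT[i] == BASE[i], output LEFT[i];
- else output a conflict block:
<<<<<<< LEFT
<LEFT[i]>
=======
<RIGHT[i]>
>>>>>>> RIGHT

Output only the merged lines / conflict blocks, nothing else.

Final LEFT:  [bravo, foxtrot, echo, echo, charlie, charlie, bravo]
Final RIGHT: [bravo, delta, delta, foxtrot, charlie, echo, bravo]
i=0: L=bravo R=bravo -> agree -> bravo
i=1: L=foxtrot, R=delta=BASE -> take LEFT -> foxtrot
i=2: L=echo=BASE, R=delta -> take RIGHT -> delta
i=3: L=echo=BASE, R=foxtrot -> take RIGHT -> foxtrot
i=4: L=charlie R=charlie -> agree -> charlie
i=5: L=charlie=BASE, R=echo -> take RIGHT -> echo
i=6: L=bravo R=bravo -> agree -> bravo

Answer: bravo
foxtrot
delta
foxtrot
charlie
echo
bravo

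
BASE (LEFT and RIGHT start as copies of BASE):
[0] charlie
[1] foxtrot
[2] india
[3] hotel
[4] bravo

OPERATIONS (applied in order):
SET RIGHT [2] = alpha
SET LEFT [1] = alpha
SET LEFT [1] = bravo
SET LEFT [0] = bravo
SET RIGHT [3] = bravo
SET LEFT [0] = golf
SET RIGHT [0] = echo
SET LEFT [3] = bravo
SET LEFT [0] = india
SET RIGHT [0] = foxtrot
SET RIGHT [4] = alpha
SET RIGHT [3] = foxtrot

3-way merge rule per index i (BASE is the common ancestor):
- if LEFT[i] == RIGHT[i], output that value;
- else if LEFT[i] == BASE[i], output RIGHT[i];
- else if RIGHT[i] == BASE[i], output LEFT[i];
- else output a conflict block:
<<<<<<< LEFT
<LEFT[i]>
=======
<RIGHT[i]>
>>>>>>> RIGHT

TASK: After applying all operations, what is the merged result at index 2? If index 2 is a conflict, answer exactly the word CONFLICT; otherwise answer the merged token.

Final LEFT:  [india, bravo, india, bravo, bravo]
Final RIGHT: [foxtrot, foxtrot, alpha, foxtrot, alpha]
i=0: BASE=charlie L=india R=foxtrot all differ -> CONFLICT
i=1: L=bravo, R=foxtrot=BASE -> take LEFT -> bravo
i=2: L=india=BASE, R=alpha -> take RIGHT -> alpha
i=3: BASE=hotel L=bravo R=foxtrot all differ -> CONFLICT
i=4: L=bravo=BASE, R=alpha -> take RIGHT -> alpha
Index 2 -> alpha

Answer: alpha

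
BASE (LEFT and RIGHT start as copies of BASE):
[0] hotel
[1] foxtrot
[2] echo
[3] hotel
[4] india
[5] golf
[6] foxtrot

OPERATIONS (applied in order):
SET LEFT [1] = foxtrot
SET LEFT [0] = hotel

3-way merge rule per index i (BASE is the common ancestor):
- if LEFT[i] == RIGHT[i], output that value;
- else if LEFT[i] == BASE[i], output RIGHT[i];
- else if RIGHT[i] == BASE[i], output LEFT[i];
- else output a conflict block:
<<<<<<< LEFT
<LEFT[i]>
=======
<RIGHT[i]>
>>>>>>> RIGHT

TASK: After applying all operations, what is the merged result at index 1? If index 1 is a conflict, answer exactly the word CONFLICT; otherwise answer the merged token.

Answer: foxtrot

Derivation:
Final LEFT:  [hotel, foxtrot, echo, hotel, india, golf, foxtrot]
Final RIGHT: [hotel, foxtrot, echo, hotel, india, golf, foxtrot]
i=0: L=hotel R=hotel -> agree -> hotel
i=1: L=foxtrot R=foxtrot -> agree -> foxtrot
i=2: L=echo R=echo -> agree -> echo
i=3: L=hotel R=hotel -> agree -> hotel
i=4: L=india R=india -> agree -> india
i=5: L=golf R=golf -> agree -> golf
i=6: L=foxtrot R=foxtrot -> agree -> foxtrot
Index 1 -> foxtrot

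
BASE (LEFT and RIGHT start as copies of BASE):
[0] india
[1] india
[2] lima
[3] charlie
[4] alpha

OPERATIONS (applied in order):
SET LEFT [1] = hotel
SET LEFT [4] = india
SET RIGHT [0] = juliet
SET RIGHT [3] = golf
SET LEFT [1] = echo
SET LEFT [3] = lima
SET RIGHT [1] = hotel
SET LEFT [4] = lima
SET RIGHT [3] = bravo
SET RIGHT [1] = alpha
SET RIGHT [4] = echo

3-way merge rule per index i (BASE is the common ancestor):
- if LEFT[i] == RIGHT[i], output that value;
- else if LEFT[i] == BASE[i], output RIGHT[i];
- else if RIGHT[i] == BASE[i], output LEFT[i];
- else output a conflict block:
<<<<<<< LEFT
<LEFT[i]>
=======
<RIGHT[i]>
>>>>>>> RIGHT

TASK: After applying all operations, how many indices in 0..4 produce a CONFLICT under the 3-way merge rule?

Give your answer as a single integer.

Final LEFT:  [india, echo, lima, lima, lima]
Final RIGHT: [juliet, alpha, lima, bravo, echo]
i=0: L=india=BASE, R=juliet -> take RIGHT -> juliet
i=1: BASE=india L=echo R=alpha all differ -> CONFLICT
i=2: L=lima R=lima -> agree -> lima
i=3: BASE=charlie L=lima R=bravo all differ -> CONFLICT
i=4: BASE=alpha L=lima R=echo all differ -> CONFLICT
Conflict count: 3

Answer: 3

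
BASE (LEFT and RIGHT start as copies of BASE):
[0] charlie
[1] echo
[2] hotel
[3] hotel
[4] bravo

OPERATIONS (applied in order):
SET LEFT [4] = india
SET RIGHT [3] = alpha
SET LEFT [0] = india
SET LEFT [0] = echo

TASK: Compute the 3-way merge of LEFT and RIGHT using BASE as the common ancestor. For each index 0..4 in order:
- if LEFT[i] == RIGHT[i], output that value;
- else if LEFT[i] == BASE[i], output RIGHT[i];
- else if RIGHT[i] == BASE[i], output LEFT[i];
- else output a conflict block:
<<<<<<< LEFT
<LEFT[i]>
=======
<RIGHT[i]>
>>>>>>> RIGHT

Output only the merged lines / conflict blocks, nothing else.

Final LEFT:  [echo, echo, hotel, hotel, india]
Final RIGHT: [charlie, echo, hotel, alpha, bravo]
i=0: L=echo, R=charlie=BASE -> take LEFT -> echo
i=1: L=echo R=echo -> agree -> echo
i=2: L=hotel R=hotel -> agree -> hotel
i=3: L=hotel=BASE, R=alpha -> take RIGHT -> alpha
i=4: L=india, R=bravo=BASE -> take LEFT -> india

Answer: echo
echo
hotel
alpha
india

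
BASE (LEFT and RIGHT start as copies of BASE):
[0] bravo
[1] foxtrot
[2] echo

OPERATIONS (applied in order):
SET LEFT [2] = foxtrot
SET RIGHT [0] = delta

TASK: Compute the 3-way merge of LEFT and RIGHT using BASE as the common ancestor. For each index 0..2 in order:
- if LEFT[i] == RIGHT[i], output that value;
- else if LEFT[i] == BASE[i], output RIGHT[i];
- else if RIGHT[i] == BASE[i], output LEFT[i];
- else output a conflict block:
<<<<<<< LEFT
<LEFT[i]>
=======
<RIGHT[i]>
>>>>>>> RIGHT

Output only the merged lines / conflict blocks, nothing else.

Final LEFT:  [bravo, foxtrot, foxtrot]
Final RIGHT: [delta, foxtrot, echo]
i=0: L=bravo=BASE, R=delta -> take RIGHT -> delta
i=1: L=foxtrot R=foxtrot -> agree -> foxtrot
i=2: L=foxtrot, R=echo=BASE -> take LEFT -> foxtrot

Answer: delta
foxtrot
foxtrot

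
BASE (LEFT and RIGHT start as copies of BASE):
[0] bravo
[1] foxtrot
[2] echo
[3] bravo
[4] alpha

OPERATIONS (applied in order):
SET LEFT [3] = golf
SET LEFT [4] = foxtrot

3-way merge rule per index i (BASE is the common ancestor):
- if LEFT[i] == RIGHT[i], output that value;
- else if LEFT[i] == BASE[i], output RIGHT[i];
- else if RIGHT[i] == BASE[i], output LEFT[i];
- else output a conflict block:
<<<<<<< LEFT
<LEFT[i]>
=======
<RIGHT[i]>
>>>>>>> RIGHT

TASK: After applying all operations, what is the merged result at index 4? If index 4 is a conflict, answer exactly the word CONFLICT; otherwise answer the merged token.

Answer: foxtrot

Derivation:
Final LEFT:  [bravo, foxtrot, echo, golf, foxtrot]
Final RIGHT: [bravo, foxtrot, echo, bravo, alpha]
i=0: L=bravo R=bravo -> agree -> bravo
i=1: L=foxtrot R=foxtrot -> agree -> foxtrot
i=2: L=echo R=echo -> agree -> echo
i=3: L=golf, R=bravo=BASE -> take LEFT -> golf
i=4: L=foxtrot, R=alpha=BASE -> take LEFT -> foxtrot
Index 4 -> foxtrot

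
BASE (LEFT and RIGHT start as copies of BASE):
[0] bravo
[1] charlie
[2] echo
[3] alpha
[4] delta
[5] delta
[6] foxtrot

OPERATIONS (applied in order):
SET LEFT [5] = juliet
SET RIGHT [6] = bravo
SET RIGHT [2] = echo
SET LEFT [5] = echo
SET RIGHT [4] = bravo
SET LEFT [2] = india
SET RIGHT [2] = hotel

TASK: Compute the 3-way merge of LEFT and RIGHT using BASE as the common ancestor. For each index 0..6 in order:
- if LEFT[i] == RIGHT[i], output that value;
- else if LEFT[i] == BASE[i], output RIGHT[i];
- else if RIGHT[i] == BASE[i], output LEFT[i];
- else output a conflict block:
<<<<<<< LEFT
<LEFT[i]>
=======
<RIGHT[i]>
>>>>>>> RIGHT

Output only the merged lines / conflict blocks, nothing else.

Answer: bravo
charlie
<<<<<<< LEFT
india
=======
hotel
>>>>>>> RIGHT
alpha
bravo
echo
bravo

Derivation:
Final LEFT:  [bravo, charlie, india, alpha, delta, echo, foxtrot]
Final RIGHT: [bravo, charlie, hotel, alpha, bravo, delta, bravo]
i=0: L=bravo R=bravo -> agree -> bravo
i=1: L=charlie R=charlie -> agree -> charlie
i=2: BASE=echo L=india R=hotel all differ -> CONFLICT
i=3: L=alpha R=alpha -> agree -> alpha
i=4: L=delta=BASE, R=bravo -> take RIGHT -> bravo
i=5: L=echo, R=delta=BASE -> take LEFT -> echo
i=6: L=foxtrot=BASE, R=bravo -> take RIGHT -> bravo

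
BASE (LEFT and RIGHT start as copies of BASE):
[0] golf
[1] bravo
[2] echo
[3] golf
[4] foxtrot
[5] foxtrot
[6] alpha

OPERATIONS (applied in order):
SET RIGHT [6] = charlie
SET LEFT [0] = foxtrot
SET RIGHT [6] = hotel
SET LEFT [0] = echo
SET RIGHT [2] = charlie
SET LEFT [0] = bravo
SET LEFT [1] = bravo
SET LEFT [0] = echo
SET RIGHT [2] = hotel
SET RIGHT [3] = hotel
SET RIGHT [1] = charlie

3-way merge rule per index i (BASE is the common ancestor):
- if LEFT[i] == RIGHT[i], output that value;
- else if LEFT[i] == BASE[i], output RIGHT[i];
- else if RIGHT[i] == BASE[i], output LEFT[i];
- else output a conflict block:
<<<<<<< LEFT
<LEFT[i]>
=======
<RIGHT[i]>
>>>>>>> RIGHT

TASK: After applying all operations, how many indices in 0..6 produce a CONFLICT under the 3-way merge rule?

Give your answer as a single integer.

Final LEFT:  [echo, bravo, echo, golf, foxtrot, foxtrot, alpha]
Final RIGHT: [golf, charlie, hotel, hotel, foxtrot, foxtrot, hotel]
i=0: L=echo, R=golf=BASE -> take LEFT -> echo
i=1: L=bravo=BASE, R=charlie -> take RIGHT -> charlie
i=2: L=echo=BASE, R=hotel -> take RIGHT -> hotel
i=3: L=golf=BASE, R=hotel -> take RIGHT -> hotel
i=4: L=foxtrot R=foxtrot -> agree -> foxtrot
i=5: L=foxtrot R=foxtrot -> agree -> foxtrot
i=6: L=alpha=BASE, R=hotel -> take RIGHT -> hotel
Conflict count: 0

Answer: 0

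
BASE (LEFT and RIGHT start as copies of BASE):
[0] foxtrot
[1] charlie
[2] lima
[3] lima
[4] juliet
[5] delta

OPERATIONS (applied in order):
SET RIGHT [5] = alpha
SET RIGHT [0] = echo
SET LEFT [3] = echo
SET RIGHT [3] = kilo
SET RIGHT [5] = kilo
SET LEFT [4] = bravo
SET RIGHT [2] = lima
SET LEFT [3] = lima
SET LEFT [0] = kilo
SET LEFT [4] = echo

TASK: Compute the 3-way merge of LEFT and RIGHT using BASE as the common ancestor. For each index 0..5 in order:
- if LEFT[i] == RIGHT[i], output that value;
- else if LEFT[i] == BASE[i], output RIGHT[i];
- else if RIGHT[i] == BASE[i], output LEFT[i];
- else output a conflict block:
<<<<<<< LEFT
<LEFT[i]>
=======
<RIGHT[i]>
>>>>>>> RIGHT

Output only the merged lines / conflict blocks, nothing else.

Final LEFT:  [kilo, charlie, lima, lima, echo, delta]
Final RIGHT: [echo, charlie, lima, kilo, juliet, kilo]
i=0: BASE=foxtrot L=kilo R=echo all differ -> CONFLICT
i=1: L=charlie R=charlie -> agree -> charlie
i=2: L=lima R=lima -> agree -> lima
i=3: L=lima=BASE, R=kilo -> take RIGHT -> kilo
i=4: L=echo, R=juliet=BASE -> take LEFT -> echo
i=5: L=delta=BASE, R=kilo -> take RIGHT -> kilo

Answer: <<<<<<< LEFT
kilo
=======
echo
>>>>>>> RIGHT
charlie
lima
kilo
echo
kilo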